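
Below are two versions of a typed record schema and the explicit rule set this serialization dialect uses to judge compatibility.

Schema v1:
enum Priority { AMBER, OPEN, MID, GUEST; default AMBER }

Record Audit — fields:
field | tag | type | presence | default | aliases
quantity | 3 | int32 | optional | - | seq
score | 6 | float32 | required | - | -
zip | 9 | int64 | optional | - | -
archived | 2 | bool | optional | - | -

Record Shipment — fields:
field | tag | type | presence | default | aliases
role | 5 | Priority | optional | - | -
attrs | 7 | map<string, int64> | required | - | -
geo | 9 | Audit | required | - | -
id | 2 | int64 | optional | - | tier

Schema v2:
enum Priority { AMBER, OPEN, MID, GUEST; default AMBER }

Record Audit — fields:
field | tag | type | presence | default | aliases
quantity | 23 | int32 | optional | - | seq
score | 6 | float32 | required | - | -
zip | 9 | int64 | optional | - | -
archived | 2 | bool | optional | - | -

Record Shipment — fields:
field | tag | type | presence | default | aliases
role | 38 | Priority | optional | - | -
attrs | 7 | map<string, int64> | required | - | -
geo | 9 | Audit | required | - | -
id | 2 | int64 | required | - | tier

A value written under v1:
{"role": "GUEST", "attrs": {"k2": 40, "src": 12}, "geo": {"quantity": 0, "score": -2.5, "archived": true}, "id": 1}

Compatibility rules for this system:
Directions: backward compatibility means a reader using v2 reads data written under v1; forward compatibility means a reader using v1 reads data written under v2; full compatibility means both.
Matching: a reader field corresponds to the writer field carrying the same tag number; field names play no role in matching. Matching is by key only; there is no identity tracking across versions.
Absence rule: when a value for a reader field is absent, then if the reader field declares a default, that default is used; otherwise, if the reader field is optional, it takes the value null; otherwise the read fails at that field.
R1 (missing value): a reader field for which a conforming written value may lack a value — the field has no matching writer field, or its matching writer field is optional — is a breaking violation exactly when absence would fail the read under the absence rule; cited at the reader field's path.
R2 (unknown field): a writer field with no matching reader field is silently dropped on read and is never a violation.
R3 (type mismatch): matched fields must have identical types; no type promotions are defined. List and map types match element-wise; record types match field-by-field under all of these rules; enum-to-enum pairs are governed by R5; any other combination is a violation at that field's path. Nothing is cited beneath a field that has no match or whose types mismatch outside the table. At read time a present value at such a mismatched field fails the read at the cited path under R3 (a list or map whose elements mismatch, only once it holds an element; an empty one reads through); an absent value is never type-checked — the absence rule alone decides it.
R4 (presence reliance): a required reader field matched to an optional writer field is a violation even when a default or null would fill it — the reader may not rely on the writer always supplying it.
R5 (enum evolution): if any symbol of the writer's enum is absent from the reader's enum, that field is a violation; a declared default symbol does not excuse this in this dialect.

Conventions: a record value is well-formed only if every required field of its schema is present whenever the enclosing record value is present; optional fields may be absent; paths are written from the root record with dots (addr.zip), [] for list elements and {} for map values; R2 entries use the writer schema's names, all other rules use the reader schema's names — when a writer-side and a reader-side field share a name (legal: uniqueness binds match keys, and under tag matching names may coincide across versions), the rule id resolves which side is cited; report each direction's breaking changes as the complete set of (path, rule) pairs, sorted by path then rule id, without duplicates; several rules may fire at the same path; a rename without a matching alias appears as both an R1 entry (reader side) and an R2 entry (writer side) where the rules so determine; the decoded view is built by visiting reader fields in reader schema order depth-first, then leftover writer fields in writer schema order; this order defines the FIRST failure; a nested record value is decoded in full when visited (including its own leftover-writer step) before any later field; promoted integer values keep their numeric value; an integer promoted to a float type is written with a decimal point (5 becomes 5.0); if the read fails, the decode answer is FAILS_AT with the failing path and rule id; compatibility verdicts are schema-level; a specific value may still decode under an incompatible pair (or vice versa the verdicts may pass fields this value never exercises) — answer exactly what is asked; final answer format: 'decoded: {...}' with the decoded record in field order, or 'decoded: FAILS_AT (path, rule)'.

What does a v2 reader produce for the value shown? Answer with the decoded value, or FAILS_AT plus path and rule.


decoded: {"role": null, "attrs": {"k2": 40, "src": 12}, "geo": {"quantity": null, "score": -2.5, "zip": null, "archived": true}, "id": 1}

arrows below run writer -> reader for Shipment
decoding the Shipment value with the v2 reader:
  role := null (not supplied -> null)
  attrs := {"k2": 40, "src": 12}
  geo.quantity := null (not supplied -> null)
  geo.score := -2.5
  geo.zip := null (not supplied -> null)
  geo.archived := true
  writer geo.quantity: unmatched, discarded
  id := 1
  writer role: unmatched, discarded
  => decoded: {"role": null, "attrs": {"k2": 40, "src": 12}, "geo": {"quantity": null, "score": -2.5, "zip": null, "archived": true}, "id": 1}
ruling out the remaining Shipment differences:
  field id in record Shipment: optional changed to required -> affects the rule determinations only; this particular Shipment value decodes identically


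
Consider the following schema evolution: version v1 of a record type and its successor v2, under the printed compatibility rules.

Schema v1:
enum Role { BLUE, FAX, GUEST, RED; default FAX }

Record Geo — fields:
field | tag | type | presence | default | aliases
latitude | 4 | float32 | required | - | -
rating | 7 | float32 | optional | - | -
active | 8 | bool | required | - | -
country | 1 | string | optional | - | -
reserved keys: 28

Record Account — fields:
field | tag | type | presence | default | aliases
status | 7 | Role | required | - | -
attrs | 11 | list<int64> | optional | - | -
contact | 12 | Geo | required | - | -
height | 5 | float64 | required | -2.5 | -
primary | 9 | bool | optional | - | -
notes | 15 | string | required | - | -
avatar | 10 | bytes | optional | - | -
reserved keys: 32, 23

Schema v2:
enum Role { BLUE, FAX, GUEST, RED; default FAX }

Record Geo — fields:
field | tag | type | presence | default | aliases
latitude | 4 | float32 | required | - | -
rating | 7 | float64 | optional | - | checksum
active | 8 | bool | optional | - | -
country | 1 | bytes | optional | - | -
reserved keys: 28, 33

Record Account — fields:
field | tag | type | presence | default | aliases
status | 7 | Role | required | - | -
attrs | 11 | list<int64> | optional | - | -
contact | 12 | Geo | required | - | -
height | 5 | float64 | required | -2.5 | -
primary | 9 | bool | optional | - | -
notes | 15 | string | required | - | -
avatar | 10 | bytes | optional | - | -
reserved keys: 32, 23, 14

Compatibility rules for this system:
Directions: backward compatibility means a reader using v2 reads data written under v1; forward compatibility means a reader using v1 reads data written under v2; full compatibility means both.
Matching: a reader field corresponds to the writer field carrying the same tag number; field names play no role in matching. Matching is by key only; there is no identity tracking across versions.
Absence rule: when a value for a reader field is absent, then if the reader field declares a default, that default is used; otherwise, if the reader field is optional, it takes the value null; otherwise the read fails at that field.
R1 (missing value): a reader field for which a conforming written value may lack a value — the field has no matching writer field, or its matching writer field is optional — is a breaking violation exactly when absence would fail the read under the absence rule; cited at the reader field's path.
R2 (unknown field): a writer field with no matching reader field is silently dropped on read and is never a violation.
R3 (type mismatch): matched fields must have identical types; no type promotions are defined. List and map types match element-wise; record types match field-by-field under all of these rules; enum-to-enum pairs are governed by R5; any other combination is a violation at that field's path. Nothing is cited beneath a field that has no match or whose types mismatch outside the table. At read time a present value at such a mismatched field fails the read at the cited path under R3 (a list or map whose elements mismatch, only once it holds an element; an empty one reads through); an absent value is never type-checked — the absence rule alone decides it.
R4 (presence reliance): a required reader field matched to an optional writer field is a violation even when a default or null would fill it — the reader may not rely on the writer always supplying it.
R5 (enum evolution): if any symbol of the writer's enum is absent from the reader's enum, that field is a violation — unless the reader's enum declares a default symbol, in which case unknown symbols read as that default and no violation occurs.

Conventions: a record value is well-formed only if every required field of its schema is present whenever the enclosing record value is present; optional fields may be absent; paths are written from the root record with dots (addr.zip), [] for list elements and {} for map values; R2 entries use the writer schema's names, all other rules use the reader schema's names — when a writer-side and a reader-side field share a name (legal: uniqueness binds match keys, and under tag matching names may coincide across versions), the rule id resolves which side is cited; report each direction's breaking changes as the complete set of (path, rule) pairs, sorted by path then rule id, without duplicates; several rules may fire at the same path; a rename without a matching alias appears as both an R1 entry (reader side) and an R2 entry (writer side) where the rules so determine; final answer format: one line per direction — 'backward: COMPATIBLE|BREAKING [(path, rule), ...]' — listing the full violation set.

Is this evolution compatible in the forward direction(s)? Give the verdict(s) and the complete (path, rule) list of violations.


forward: BREAKING [(contact.active, R1), (contact.active, R4), (contact.country, R3), (contact.rating, R3)]

in Account below, arrows point writer -> reader
checking forward for Account: reader v1 against writer v2:
  Role -> Role, writer required: status aligns to status
  list<int64> -> list<int64>, writer optional: attrs aligns to attrs
  Geo -> Geo, writer required: contact aligns to contact
  float64 -> float64, writer required: height aligns to height
  bool -> bool, writer optional: primary aligns to primary
  string -> string, writer required: notes aligns to notes
  bytes -> bytes, writer optional: avatar aligns to avatar
  float32 -> float32, writer required: contact.latitude aligns to contact.latitude
  float64 -> float32, writer optional: contact.rating aligns to contact.rating
  bool -> bool, writer optional: contact.active aligns to contact.active
  bytes -> string, writer optional: contact.country aligns to contact.country
  breaking: (contact.active, R1)
  breaking: (contact.active, R4)
  breaking: (contact.country, R3)
  breaking: (contact.rating, R3)
  forward on Account therefore BREAKING (4)


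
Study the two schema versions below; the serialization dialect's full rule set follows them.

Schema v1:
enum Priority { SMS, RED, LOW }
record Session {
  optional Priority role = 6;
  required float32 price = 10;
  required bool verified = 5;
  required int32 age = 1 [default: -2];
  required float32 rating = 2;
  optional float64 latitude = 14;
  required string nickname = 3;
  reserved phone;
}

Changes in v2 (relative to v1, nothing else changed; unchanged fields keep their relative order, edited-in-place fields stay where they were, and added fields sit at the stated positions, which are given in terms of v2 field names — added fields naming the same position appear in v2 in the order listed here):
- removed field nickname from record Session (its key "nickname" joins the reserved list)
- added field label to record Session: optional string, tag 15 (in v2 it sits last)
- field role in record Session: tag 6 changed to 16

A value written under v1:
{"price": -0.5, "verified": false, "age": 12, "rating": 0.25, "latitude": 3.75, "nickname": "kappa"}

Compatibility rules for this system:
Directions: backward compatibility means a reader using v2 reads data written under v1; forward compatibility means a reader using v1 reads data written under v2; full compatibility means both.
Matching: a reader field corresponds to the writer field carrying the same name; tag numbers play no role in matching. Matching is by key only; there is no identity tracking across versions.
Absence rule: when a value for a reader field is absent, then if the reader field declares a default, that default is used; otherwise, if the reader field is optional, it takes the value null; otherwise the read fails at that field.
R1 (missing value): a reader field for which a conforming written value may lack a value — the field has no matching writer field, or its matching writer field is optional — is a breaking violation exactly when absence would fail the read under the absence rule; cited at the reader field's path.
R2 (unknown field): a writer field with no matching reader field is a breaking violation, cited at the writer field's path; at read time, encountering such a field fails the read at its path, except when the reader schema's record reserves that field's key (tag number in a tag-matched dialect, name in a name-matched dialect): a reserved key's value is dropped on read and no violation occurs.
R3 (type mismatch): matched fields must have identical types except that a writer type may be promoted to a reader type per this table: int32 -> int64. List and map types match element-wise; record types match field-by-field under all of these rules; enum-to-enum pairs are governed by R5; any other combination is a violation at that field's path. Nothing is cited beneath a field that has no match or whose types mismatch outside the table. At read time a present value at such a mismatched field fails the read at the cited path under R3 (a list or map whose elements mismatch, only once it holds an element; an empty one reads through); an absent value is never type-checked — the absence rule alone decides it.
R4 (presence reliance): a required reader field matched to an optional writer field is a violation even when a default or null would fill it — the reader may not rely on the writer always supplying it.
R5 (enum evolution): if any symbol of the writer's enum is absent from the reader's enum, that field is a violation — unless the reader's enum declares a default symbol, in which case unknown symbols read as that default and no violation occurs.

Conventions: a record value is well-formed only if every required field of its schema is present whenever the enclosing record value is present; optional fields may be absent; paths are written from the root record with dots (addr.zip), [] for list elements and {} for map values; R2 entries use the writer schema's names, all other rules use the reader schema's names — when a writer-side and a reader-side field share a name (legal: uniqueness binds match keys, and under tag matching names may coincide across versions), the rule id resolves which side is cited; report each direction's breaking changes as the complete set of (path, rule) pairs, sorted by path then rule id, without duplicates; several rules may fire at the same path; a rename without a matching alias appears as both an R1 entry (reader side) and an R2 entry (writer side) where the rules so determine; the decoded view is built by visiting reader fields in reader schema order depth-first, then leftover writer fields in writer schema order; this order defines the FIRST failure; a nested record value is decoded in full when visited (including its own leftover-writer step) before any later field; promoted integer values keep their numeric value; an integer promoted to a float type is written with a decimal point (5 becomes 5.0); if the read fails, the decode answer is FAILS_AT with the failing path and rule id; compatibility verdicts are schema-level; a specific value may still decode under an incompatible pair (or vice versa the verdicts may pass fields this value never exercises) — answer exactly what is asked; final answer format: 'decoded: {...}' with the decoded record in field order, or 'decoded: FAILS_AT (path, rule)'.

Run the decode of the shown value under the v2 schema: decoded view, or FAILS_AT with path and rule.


decoded: {"role": null, "price": -0.5, "verified": false, "age": 12, "rating": 0.25, "latitude": 3.75, "label": null}

arrows below run writer -> reader for Session
decode walk for Session under reader schema v2:
  role := null (missing; optional => null)
  price := -0.5
  verified := false
  age := 12
  rating := 0.25
  latitude := 3.75
  label := null (missing; optional => null)
  writer nickname: reserved -> dropped
  => decoded: {"role": null, "price": -0.5, "verified": false, "age": 12, "rating": 0.25, "latitude": 3.75, "label": null}
the other Session changes do not affect what is asked:
  field role in record Session: tag 6 changed to 16 -> fires no rule on Session under this dialect and leaves the result unchanged


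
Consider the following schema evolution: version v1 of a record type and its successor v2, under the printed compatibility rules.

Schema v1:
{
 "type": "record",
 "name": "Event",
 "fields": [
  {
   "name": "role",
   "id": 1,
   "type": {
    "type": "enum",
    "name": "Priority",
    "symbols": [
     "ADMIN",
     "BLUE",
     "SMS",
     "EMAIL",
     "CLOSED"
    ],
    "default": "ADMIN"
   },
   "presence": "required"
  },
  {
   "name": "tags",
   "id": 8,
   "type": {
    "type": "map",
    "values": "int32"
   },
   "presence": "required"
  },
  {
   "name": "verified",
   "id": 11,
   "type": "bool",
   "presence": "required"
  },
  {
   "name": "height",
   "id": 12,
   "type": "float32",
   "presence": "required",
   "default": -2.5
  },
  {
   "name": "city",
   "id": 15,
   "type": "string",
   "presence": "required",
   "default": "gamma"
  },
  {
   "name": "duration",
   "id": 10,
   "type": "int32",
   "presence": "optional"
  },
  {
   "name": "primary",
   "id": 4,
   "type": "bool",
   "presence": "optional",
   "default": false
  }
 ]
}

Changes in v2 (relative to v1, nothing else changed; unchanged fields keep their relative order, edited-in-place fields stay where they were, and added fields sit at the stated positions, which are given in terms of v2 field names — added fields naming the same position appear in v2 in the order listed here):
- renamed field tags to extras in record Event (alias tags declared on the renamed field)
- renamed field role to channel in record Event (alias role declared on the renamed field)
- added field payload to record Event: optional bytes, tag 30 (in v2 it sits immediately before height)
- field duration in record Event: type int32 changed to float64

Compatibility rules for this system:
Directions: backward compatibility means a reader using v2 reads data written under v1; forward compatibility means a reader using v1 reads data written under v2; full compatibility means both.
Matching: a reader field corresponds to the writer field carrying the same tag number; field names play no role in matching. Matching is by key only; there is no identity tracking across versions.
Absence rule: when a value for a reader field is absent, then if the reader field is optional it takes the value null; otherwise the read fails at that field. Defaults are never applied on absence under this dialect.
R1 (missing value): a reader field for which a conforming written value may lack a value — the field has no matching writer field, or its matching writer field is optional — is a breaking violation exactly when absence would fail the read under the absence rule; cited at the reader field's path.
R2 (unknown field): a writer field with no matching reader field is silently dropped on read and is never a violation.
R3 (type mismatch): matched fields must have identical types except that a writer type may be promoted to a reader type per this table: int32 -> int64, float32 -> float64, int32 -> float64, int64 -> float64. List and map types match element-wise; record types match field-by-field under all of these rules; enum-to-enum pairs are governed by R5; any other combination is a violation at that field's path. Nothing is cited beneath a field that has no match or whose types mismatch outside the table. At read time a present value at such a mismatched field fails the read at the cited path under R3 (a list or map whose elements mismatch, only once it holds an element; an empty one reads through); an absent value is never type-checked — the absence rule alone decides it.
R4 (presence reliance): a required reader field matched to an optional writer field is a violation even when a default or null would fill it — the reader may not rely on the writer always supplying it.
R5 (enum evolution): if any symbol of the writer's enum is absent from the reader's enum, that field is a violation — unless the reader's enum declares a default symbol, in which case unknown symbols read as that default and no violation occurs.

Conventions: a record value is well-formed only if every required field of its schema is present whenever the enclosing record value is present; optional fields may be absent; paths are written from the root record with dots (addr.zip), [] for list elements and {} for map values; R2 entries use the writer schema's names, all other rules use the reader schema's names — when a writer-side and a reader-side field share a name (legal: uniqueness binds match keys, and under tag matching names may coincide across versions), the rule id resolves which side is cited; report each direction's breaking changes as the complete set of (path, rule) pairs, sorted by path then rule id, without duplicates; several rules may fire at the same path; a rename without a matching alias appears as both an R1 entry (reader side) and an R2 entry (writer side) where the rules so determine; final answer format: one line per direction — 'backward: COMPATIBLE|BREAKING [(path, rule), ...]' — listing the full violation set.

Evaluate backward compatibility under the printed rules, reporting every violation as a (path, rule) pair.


backward: COMPATIBLE []

the writer's type comes first in each Event pair
backward on Event — v2 reading data written by v1:
  channel <- role (Priority -> Priority, writer required)
  extras <- tags (map<string, int32> -> map<string, int32>, writer required)
  verified <- verified (bool -> bool, writer required)
  payload has no writer counterpart
  height <- height (float32 -> float32, writer required)
  city <- city (string -> string, writer required)
  duration <- duration (int32 -> float64, writer optional)
  primary <- primary (bool -> bool, writer optional)
  nothing fires on Event: backward is COMPATIBLE
checking off the Event differences that do not matter here:
  renamed field tags to extras in record Event (alias tags declared on the renamed field) -> triggers nothing under Event's printed rules — same verdict
  renamed field role to channel in record Event (alias role declared on the renamed field) -> triggers nothing under Event's printed rules — same verdict
  added field payload to record Event: optional bytes, tag 30 (in v2 it sits immediately before height) -> triggers nothing under Event's printed rules — same verdict
  field duration in record Event: type int32 changed to float64 -> affects forward compatibility only, which is not asked


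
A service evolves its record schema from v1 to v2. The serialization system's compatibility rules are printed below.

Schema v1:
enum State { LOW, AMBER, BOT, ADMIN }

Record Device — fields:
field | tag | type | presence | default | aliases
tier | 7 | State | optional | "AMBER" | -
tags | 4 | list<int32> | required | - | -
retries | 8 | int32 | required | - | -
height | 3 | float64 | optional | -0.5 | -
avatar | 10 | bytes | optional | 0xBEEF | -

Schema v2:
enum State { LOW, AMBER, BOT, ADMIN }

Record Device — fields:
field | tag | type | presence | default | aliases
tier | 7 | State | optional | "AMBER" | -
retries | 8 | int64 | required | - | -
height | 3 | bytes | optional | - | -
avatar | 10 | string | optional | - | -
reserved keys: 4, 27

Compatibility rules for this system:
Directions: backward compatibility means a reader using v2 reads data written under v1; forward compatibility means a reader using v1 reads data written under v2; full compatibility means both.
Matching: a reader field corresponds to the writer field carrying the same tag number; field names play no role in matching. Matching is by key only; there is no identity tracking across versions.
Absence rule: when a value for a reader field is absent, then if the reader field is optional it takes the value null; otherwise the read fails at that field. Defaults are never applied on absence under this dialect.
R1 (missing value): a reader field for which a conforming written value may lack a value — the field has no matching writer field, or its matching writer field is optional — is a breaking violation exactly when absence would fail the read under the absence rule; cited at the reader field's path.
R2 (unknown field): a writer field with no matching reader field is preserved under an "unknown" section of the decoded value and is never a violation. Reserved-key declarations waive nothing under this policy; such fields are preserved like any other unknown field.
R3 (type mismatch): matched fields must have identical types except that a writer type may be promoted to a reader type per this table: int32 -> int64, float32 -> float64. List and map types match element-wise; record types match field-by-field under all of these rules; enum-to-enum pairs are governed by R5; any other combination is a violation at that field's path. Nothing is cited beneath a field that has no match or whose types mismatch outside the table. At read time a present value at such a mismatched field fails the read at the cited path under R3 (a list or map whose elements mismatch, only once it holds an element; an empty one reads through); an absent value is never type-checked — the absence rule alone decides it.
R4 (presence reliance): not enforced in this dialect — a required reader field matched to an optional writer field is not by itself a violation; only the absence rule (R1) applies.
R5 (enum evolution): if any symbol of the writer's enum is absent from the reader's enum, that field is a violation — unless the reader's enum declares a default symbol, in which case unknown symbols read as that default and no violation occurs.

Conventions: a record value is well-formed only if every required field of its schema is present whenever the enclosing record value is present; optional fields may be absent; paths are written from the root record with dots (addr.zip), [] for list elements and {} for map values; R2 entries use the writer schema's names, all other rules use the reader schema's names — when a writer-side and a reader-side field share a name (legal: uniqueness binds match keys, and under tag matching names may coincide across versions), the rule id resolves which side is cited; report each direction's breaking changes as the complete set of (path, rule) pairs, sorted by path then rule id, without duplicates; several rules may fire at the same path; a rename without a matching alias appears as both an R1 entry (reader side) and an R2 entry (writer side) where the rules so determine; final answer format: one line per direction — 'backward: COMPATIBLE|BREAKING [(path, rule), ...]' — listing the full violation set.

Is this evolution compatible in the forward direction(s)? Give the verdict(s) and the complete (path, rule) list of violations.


in Device below, arrows point writer -> reader
forward on Device — v1 reading data written by v2:
  tier <- tier (State -> State, writer optional)
  tags: no writer match
  retries <- retries (int64 -> int32, writer required)
  height <- height (bytes -> float64, writer optional)
  avatar <- avatar (string -> bytes, writer optional)
  violation R3 at avatar
  violation R3 at height
  violation R3 at retries
  violation R1 at tags
  forward on Device therefore BREAKING (4)

forward: BREAKING [(avatar, R3), (height, R3), (retries, R3), (tags, R1)]


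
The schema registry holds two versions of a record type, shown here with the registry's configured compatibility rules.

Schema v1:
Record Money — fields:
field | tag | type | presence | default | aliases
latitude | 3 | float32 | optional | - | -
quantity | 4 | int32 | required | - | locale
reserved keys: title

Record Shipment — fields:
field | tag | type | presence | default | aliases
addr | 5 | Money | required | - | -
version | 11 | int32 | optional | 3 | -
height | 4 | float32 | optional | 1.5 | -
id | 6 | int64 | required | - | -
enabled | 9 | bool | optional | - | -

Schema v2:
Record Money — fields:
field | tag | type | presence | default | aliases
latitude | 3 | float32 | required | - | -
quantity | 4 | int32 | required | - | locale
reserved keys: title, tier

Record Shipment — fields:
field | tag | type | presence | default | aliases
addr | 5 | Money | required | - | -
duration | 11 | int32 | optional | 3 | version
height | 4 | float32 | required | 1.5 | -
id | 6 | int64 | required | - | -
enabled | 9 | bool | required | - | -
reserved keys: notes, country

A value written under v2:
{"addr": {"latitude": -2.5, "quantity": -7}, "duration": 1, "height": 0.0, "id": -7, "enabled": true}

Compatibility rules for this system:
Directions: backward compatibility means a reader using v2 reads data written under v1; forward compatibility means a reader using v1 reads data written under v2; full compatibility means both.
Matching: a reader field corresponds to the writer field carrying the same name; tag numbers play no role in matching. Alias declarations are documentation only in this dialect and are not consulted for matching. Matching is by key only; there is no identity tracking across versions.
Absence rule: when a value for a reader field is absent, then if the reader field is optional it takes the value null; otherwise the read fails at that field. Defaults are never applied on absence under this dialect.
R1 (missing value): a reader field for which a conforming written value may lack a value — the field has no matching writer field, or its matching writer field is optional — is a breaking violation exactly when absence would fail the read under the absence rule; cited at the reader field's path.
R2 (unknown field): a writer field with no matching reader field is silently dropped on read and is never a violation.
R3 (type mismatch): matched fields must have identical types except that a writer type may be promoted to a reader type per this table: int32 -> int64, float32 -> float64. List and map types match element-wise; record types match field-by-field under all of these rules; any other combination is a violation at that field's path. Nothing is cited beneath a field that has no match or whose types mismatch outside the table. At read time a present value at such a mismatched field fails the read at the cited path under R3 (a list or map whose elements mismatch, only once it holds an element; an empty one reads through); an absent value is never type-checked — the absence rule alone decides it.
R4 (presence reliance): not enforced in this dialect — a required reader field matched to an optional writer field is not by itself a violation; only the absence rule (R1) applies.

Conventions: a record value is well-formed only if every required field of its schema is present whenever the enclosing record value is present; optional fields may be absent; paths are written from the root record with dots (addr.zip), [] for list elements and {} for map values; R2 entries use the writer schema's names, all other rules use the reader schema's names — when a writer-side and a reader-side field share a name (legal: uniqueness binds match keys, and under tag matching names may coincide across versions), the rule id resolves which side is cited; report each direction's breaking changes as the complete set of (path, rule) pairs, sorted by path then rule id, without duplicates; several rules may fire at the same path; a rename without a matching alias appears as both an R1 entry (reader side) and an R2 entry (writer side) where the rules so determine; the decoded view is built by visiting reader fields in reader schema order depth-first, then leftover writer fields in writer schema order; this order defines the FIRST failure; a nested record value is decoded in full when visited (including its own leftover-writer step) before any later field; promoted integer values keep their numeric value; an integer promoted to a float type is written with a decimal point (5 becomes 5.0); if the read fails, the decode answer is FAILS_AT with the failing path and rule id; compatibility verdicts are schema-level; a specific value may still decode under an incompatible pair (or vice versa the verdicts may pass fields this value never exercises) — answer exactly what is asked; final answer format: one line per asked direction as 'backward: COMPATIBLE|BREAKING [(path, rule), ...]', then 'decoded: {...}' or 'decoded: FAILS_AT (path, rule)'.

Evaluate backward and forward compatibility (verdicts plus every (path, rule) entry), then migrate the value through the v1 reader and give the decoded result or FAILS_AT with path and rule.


backward: BREAKING [(addr.latitude, R1), (enabled, R1), (height, R1)]; forward: COMPATIBLE []; decoded: {"addr": {"latitude": -2.5, "quantity": -7}, "version": null, "height": 0.0, "id": -7, "enabled": true}

the writer's type comes first in each Shipment pair
backward analysis of Shipment with v2 as reader and v1 as writer:
  addr: Money -> Money, writer required; from addr
  no writer field matches reader duration
  height: float32 -> float32, writer optional; from height
  id: int64 -> int64, writer required; from id
  enabled: bool -> bool, writer optional; from enabled
  version (writer side), unknown to reader
  addr.latitude: float32 -> float32, writer optional; from addr.latitude
  addr.quantity: int32 -> int32, writer required; from addr.quantity
  R1 fires at addr.latitude
  R1 fires at enabled
  R1 fires at height
  => backward: BREAKING (3)
forward analysis of Shipment with v1 as reader and v2 as writer:
  addr: Money -> Money, writer required; from addr
  no writer field matches reader version
  height: float32 -> float32, writer required; from height
  id: int64 -> int64, writer required; from id
  enabled: bool -> bool, writer required; from enabled
  duration (writer side), unknown to reader
  addr.latitude: float32 -> float32, writer required; from addr.latitude
  addr.quantity: int32 -> int32, writer required; from addr.quantity
  => forward verdict for Shipment: COMPATIBLE, no violations
migrating the Shipment value to v1:
  addr.latitude := -2.5
  addr.quantity := -7
  version := null (not supplied -> null)
  height := 0.0
  id := -7
  enabled := true
  writer duration: unmatched, discarded
  => decoded: {"addr": {"latitude": -2.5, "quantity": -7}, "version": null, "height": 0.0, "id": -7, "enabled": true}


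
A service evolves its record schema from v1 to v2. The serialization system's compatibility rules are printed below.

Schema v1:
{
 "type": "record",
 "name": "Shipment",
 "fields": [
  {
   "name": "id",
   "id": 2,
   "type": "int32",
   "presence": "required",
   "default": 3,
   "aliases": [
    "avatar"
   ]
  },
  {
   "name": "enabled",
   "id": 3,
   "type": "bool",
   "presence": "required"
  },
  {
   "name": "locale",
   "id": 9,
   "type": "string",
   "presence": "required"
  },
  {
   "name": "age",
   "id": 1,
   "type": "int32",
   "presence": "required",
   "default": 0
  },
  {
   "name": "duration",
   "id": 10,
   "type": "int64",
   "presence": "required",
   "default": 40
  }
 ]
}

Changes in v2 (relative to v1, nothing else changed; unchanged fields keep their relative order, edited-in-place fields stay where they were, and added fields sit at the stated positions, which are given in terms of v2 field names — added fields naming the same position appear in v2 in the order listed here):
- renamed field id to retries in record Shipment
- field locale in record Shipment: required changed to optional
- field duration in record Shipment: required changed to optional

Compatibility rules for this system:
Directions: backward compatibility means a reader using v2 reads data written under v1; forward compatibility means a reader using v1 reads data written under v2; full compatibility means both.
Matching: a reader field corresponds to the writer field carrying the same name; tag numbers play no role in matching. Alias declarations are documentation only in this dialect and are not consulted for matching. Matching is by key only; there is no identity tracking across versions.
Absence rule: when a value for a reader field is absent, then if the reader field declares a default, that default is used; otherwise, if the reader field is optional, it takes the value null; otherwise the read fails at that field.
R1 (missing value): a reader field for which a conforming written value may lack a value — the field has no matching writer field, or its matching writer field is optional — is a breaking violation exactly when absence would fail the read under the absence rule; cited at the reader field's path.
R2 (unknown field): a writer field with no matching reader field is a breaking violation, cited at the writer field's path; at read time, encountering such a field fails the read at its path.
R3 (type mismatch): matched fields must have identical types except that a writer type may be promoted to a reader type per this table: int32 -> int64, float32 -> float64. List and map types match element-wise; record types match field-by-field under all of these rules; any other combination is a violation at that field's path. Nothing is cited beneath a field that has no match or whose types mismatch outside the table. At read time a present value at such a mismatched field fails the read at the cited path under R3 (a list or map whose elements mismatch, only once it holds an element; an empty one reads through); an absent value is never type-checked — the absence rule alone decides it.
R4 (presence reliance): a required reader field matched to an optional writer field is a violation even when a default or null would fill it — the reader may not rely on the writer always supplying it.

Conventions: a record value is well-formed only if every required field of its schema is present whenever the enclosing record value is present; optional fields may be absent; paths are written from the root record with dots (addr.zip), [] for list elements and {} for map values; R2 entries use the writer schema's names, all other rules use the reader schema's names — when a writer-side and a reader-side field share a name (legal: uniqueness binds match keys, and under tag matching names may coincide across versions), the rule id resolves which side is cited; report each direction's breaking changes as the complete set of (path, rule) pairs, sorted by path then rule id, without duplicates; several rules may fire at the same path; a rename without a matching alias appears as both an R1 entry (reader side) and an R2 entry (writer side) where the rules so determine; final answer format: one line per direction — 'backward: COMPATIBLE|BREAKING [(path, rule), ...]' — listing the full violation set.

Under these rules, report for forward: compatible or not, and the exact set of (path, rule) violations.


the writer's type comes first in each Shipment pair
checking forward for Shipment: reader v1 against writer v2:
  id: no writer match
  enabled <- enabled (bool -> bool, writer required)
  locale <- locale (string -> string, writer optional)
  age <- age (int32 -> int32, writer required)
  duration <- duration (int64 -> int64, writer optional)
  leftover writer field: retries
  violation R4 at duration
  violation R1 at locale
  violation R4 at locale
  violation R2 at retries
  => forward: BREAKING (4)

forward: BREAKING [(duration, R4), (locale, R1), (locale, R4), (retries, R2)]
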